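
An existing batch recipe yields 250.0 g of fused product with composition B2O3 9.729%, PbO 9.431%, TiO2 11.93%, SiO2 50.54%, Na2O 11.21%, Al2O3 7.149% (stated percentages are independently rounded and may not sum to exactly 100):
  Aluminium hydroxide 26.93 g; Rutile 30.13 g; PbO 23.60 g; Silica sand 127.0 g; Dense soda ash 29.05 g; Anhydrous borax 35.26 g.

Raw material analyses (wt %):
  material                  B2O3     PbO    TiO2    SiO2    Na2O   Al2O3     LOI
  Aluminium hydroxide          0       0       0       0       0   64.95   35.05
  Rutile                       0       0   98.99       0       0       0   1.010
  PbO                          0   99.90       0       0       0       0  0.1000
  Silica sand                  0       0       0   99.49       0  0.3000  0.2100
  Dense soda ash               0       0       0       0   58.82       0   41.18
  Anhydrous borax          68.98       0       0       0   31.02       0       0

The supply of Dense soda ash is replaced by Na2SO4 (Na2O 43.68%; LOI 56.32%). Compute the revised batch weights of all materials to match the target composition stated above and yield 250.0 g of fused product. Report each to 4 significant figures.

Revised batch per 250.0 g fused product:
  Aluminium hydroxide: 26.93 g
  Rutile: 30.13 g
  PbO: 23.60 g
  Silica sand: 127.0 g
  Na2SO4: 39.12 g
  Anhydrous borax: 35.26 g
Total batch = 282.0 g; LOI loss = 32.07 g

Every computation holds full float precision in every operation — rounding to 4 significant digits governs each in-between result as shown. Each reported value sees exactly one rounding. Derived quantities are re-derived at full float precision (totals, the six compositions, glass mass, ignition loss, the yield) using the weight values on 250.0 g of glass as quoted within problem or answer.
Target masses of each oxide per 250.0 g fused product:
  B2O3: 9.729% × 250.0 = 24.32 g
  PbO: 9.431% × 250.0 = 23.58 g
  TiO2: 11.93% × 250.0 = 29.82 g
  SiO2: 50.54% × 250.0 = 126.4 g
  Na2O: 11.21% × 250.0 = 28.02 g
  Al2O3: 7.149% × 250.0 = 17.87 g
Per-oxide balance check per the reported batch figures, relative to the basis at hand (target by target, the sums agree within answer rounding):
  B2O3: 35.26·0.6898 = 24.32 g (target 24.32 g)
  PbO: 23.60·0.9990 = 23.58 g (target 23.58 g)
  TiO2: 30.13·0.9899 = 29.83 g (target 29.82 g)
  SiO2: 127.0·0.9949 = 126.4 g (target 126.4 g)
  Na2O: 39.12·0.4368 + 35.26·0.3102 = 28.03 g (target 28.02 g)
  Al2O3: 26.93·0.6495 + 127.0·0.003000 = 17.87 g (target 17.87 g)
Glass-mass sanity pass: whole batch net of LOI = 250.0 g (summing oxide targets gives 250.0 g; the stated basis being 250.0 g — deltas are rounding alone).
Batch grand total — Σ batch = 282.0 g; ignition loss, Σ(batch × LOI) = 32.07 g; yield = glass ÷ total batch = 88.63%.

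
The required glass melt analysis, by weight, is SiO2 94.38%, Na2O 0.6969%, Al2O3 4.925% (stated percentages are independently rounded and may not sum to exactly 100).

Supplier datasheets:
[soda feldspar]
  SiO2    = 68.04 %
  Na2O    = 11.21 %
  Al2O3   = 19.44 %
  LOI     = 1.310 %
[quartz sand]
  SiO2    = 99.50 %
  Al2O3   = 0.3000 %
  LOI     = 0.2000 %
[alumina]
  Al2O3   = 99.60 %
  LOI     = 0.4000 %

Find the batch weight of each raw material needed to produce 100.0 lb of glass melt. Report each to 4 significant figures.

All internal work keeps full precision at every stage — in-progress results are printed rounded to 4 significant digits on the page; every reported result takes a single rounding — the derived quantities, including yield, three oxide percentages, net glass mass, LOI, the totals, are computed starting from the weights at 100.0 lb of glass at full float precision exactly as shown in question or answer.
Target masses of each oxide per 100.0 lb glass melt:
  SiO2: 94.38% × 100.0 = 94.38 lb
  Na2O: 0.6969% × 100.0 = 0.6969 lb
  Al2O3: 4.925% × 100.0 = 4.925 lb
Balance tally, oxide-wise, from the weights as reported, for the quoted basis mass (sums match the target masses given rounding of the digits):
  SiO2: 6.217·0.6804 + 90.60·0.9950 = 94.38 lb (target 94.38 lb)
  Na2O: 6.217·0.1121 = 0.6969 lb (target 0.6969 lb)
  Al2O3: 6.217·0.1944 + 90.60·0.003000 + 3.458·0.9960 = 4.925 lb (target 4.925 lb)
Consistency of the glass mass: the batch minus its LOI: 100.0 lb (per-oxide target masses sum to 100.0 lb; with the basis standing at 100.0 lb — a pure rounding effect).
Whole-batch sum: Σ batch = 100.3 lb; LOI loss = Σ batch·LOI = 0.2765 lb; yield: glass divided by total = 99.72%.

Batch per 100.0 lb glass melt:
  soda feldspar: 6.217 lb
  quartz sand: 90.60 lb
  alumina: 3.458 lb
Total batch = 100.3 lb; LOI loss = 0.2765 lb; yield = 99.72%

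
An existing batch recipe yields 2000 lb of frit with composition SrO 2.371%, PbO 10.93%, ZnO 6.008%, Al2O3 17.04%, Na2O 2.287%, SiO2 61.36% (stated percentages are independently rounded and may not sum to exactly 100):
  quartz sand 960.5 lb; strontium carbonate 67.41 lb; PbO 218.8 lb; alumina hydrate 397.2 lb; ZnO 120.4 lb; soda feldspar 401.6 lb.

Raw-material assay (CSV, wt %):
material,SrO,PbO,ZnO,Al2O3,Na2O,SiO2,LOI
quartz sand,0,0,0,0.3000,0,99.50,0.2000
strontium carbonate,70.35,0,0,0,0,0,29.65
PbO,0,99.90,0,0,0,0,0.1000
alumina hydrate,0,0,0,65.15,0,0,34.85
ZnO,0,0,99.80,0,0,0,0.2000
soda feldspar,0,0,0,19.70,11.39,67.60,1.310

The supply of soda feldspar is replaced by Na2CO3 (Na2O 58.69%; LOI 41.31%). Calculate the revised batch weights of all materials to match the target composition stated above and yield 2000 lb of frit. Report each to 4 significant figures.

Revised batch per 2000 lb frit:
  quartz sand: 1233 lb
  strontium carbonate: 67.41 lb
  PbO: 218.8 lb
  alumina hydrate: 517.4 lb
  ZnO: 120.4 lb
  Na2CO3: 77.93 lb
Total batch = 2235 lb; LOI loss = 235.4 lb

Intermediates are shown rounded off to 4 significant digits when written out — every computation maintains full precision from start to finish. A single rounding yields each reported value — derived quantities (the six compositions, glass mass, ignition loss, the totals, yield) are rebuilt from the batch weights per 2000 lb of glass in exact precision as they appear in the problem or answer text.
Per-oxide target masses for 2000 lb frit:
  SrO: 2.371% × 2000 = 47.42 lb
  PbO: 10.93% × 2000 = 218.6 lb
  ZnO: 6.008% × 2000 = 120.2 lb
  Al2O3: 17.04% × 2000 = 340.8 lb
  Na2O: 2.287% × 2000 = 45.74 lb
  SiO2: 61.36% × 2000 = 1227 lb
Oxide-by-oxide audit using the reported weights, under the basis named above (sum by sum, the targets are met exact up to rounding of places):
  SrO: 67.41·0.7035 = 47.42 lb (target 47.42 lb)
  PbO: 218.8·0.9990 = 218.6 lb (target 218.6 lb)
  ZnO: 120.4·0.9980 = 120.2 lb (target 120.2 lb)
  Al2O3: 1233·0.003000 + 517.4·0.6515 = 340.8 lb (target 340.8 lb)
  Na2O: 77.93·0.5869 = 45.74 lb (target 45.74 lb)
  SiO2: 1233·0.9950 = 1227 lb (target 1227 lb)
Glass-mass bookkeeping: net batch after ignition = 2000 lb (the targets, summed, come to 2000 lb; with the basis standing at 2000 lb — gaps are rounding artifacts).
Summing the batch: Σ batch = 2235 lb; LOI removed, Σ of batch·LOI: 235.4 lb; as yield: glass ÷ batch → 89.47%.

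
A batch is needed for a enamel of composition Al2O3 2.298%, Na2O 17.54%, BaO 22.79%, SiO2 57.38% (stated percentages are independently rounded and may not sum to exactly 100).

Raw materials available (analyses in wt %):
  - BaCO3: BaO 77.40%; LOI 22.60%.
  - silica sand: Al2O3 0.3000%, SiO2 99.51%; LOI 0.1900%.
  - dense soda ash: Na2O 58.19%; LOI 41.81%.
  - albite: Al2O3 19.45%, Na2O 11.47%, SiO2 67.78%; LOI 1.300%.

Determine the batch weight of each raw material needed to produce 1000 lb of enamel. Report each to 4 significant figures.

Batch per 1000 lb enamel:
  BaCO3: 294.4 lb
  silica sand: 501.4 lb
  dense soda ash: 279.7 lb
  albite: 110.4 lb
Total batch = 1186 lb; LOI loss = 185.9 lb; yield = 84.33%

Each numeric step keeps full precision throughout. Intermediates are printed (rounded to 4 significant figures) when written out. A single rounding completes each reported number; the derived quantities (ignition loss, yield, net glass mass, four oxide percentages, totals) are rebuilt at exact precision starting from the weights for 1000 lb of glass, exactly as printed in the problem or the answer.
Target oxide masses per 1000 lb enamel:
  Al2O3: 2.298% × 1000 = 22.98 lb
  Na2O: 17.54% × 1000 = 175.4 lb
  BaO: 22.79% × 1000 = 227.9 lb
  SiO2: 57.38% × 1000 = 573.8 lb
Balance tally, oxide-wise, from the weights as reported, on the stated basis (target by target, the sums agree given rounding of the digits):
  Al2O3: 501.4·0.003000 + 110.4·0.1945 = 22.98 lb (target 22.98 lb)
  Na2O: 279.7·0.5819 + 110.4·0.1147 = 175.4 lb (target 175.4 lb)
  BaO: 294.4·0.7740 = 227.9 lb (target 227.9 lb)
  SiO2: 501.4·0.9951 + 110.4·0.6778 = 573.8 lb (target 573.8 lb)
Auditing the glass mass value: batch total minus LOI = 1000 lb (summing oxide targets gives 1000 lb; basis as stated: 1000 lb — rounding explains the deltas).
Batch grand total — Σ batch = 1186 lb; the LOI term Σ batch·LOI equals 185.9 lb; yield, glass over the total, = 84.33%.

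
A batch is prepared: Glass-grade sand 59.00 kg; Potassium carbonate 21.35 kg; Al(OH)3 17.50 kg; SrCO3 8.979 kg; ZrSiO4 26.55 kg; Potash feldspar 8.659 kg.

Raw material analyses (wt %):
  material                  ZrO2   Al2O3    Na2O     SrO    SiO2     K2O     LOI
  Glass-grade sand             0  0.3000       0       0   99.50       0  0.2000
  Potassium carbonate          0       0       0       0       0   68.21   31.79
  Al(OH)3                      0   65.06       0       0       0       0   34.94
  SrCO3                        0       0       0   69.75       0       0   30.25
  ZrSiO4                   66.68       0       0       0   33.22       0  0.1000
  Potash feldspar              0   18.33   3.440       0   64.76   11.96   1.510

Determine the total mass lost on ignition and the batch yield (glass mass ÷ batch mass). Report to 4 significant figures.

LOI loss = 15.89 kg; glass = 126.1 kg; yield = 88.81%

Mid-chain values are shown, rounded to four significant figures, in the working; the whole derivation holds full float precision through every step. Each reported result is rounded once only; the derived quantities are carried from the weighed amounts per 126.1 kg of glass at full float precision (LOI, totals, yield, net glass mass, the six compositions), precisely as stated by the problem or answer text.
Material-by-material LOI:
  Glass-grade sand: 59.00 × 0.002000 = 0.1180 kg
  Potassium carbonate: 21.35 × 0.3179 = 6.787 kg
  Al(OH)3: 17.50 × 0.3494 = 6.114 kg
  SrCO3: 8.979 × 0.3025 = 2.716 kg
  ZrSiO4: 26.55 × 0.001000 = 0.02655 kg
  Potash feldspar: 8.659 × 0.01510 = 0.1308 kg
Total LOI = 15.89 kg
Glass = batch − LOI = 142.0 − 15.89 = 126.1 kg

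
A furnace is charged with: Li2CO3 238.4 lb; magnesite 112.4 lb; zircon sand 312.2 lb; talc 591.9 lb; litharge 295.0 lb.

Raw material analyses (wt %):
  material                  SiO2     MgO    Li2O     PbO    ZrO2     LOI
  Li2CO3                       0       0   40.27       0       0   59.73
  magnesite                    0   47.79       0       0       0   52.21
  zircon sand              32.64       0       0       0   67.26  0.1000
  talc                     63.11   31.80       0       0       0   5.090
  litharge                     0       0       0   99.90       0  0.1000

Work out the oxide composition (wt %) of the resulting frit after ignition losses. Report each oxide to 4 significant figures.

Values along the way are displayed (rounded to four significant digits) as written — every computation runs at full precision at every stage; each reported number carries a single rounding; the derived quantities (the totals, ignition loss, the yield, the five compositions, net glass mass) are carried at full precision from the batch weights on 1318 lb of glass as quoted within the problem or the answer.
Mass of each oxide from the mix:
  SiO2: 312.2·0.3264 + 591.9·0.6311 = 475.5 lb
  MgO: 112.4·0.4779 + 591.9·0.3180 = 241.9 lb
  Li2O: 238.4·0.4027 = 96.00 lb
  PbO: 295.0·0.9990 = 294.7 lb
  ZrO2: 312.2·0.6726 = 210.0 lb
LOI: 238.4·0.5973 + 112.4·0.5221 + 312.2·0.001000 + 591.9·0.05090 + 295.0·0.001000 = 231.8 lb
Glass = total batch minus LOI = 1550 − 231.8 = 1318 lb (= Σ oxide masses)
percent by weight: oxide/glass ×100

Glass mass = 1318 lb (batch 1550 − LOI 231.8).
Composition: SiO2 36.07%, MgO 18.36%, Li2O 7.284%, PbO 22.36%, ZrO2 15.93%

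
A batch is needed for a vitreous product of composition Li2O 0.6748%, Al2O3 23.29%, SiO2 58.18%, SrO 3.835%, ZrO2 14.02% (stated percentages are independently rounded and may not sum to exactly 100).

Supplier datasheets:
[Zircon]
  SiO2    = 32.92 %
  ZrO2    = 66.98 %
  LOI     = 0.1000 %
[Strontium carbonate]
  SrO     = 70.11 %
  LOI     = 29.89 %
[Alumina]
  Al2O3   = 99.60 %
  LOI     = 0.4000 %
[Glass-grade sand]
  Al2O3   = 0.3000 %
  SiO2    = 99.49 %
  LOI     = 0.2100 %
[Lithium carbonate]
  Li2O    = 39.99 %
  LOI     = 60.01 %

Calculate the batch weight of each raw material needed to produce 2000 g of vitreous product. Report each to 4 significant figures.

In-progress results are shown rounded to four significant figures in the working; all arithmetic runs at full precision at each step — every reported value is rounded exactly once; derived quantities (the five compositions, the totals, ignition loss, glass mass, yield) are rebuilt from the batch weights on 2000 g of glass at full precision, exactly as shown in the problem or the answer.
Oxide mass targets, per 2000 g vitreous product:
  Li2O: 0.6748% × 2000 = 13.50 g
  Al2O3: 23.29% × 2000 = 465.8 g
  SiO2: 58.18% × 2000 = 1164 g
  SrO: 3.835% × 2000 = 76.70 g
  ZrO2: 14.02% × 2000 = 280.4 g
Sums-versus-targets review applying the batch weights above, for the quoted basis mass (each sum matches its target mass up to rounding of the answer):
  Li2O: 33.75·0.3999 = 13.50 g (target 13.50 g)
  Al2O3: 464.6·0.9960 + 1031·0.003000 = 465.8 g (target 465.8 g)
  SiO2: 418.6·0.3292 + 1031·0.9949 = 1164 g (target 1164 g)
  SrO: 109.4·0.7011 = 76.70 g (target 76.70 g)
  ZrO2: 418.6·0.6698 = 280.4 g (target 280.4 g)
Auditing the glass mass value: total batch − LOI = 2000 g (targets for the oxides total 2000 g; with the basis standing at 2000 g — deltas are rounding alone).
Total batch = Σ batch = 2057 g; LOI removed, Σ of batch·LOI: 57.40 g; yield, glass over the total, = 97.21%.

Batch per 2000 g vitreous product:
  Zircon: 418.6 g
  Strontium carbonate: 109.4 g
  Alumina: 464.6 g
  Glass-grade sand: 1031 g
  Lithium carbonate: 33.75 g
Total batch = 2057 g; LOI loss = 57.40 g; yield = 97.21%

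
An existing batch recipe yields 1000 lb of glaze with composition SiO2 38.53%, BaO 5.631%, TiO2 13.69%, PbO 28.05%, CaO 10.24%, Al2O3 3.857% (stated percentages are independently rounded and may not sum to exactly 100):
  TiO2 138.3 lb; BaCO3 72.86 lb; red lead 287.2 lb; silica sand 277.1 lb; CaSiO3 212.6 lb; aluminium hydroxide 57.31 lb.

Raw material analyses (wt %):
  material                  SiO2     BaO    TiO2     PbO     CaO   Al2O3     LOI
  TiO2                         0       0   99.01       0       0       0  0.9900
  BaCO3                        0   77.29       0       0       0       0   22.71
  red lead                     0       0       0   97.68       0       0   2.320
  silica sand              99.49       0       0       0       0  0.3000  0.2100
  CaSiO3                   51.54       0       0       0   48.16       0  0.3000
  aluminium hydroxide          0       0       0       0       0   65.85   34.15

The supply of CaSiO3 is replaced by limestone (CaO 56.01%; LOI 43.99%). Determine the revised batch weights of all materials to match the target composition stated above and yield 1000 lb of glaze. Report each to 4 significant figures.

Revised batch per 1000 lb glaze:
  TiO2: 138.3 lb
  BaCO3: 72.86 lb
  red lead: 287.2 lb
  silica sand: 387.3 lb
  limestone: 182.8 lb
  aluminium hydroxide: 56.81 lb
Total batch = 1125 lb; LOI loss = 125.2 lb

All internal work maintains exact precision in every operation — the intermediate values are shown rounded to 4 significant digits in the working — every reported result carries a single rounding. All derived quantities are carried starting from the weights per 1000 lb of glass at exact precision (net glass mass, ignition loss, six oxide percentages, totals, the yield), as they appear in the problem or answer text.
Target oxide masses per 1000 lb glaze:
  SiO2: 38.53% × 1000 = 385.3 lb
  BaO: 5.631% × 1000 = 56.31 lb
  TiO2: 13.69% × 1000 = 136.9 lb
  PbO: 28.05% × 1000 = 280.5 lb
  CaO: 10.24% × 1000 = 102.4 lb
  Al2O3: 3.857% × 1000 = 38.57 lb
Sums-versus-targets review working from each reported weight, on the stated basis (oxide sums agree with the targets once rounding is allowed for):
  SiO2: 387.3·0.9949 = 385.3 lb (target 385.3 lb)
  BaO: 72.86·0.7729 = 56.31 lb (target 56.31 lb)
  TiO2: 138.3·0.9901 = 136.9 lb (target 136.9 lb)
  PbO: 287.2·0.9768 = 280.5 lb (target 280.5 lb)
  CaO: 182.8·0.5601 = 102.4 lb (target 102.4 lb)
  Al2O3: 387.3·0.003000 + 56.81·0.6585 = 38.57 lb (target 38.57 lb)
The glass-mass cross-check: the batch minus its LOI: 1000 lb (the Σ of target masses is 1000 lb; stated basis 1000 lb — any gap is answer rounding).
Whole-batch sum: Σ batch = 1125 lb; ignition loss, Σ(batch × LOI) = 125.2 lb; as yield: glass ÷ batch → 88.87%.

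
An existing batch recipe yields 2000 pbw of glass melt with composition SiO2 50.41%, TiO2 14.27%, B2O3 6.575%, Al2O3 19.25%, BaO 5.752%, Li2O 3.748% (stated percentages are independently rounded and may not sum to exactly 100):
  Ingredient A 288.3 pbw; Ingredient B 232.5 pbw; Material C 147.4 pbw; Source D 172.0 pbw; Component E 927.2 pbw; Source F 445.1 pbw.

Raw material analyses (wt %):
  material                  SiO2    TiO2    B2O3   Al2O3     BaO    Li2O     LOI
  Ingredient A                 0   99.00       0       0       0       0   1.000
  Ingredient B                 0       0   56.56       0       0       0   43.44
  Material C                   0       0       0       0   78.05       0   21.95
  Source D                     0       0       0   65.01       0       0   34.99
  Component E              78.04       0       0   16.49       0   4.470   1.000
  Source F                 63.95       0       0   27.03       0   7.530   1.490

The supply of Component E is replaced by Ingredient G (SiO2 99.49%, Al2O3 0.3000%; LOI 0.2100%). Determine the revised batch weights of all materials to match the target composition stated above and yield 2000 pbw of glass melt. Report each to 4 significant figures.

Intermediates are displayed rounded off to 4 significant figures between the steps — every computation runs at full precision in every operation; every reported value is rounded once only; derived quantities are computed from the batch weights per 2000 pbw of glass at full float precision (LOI, six oxide percentages, yield, glass mass, totals), precisely as stated by either problem or answer.
Target oxide masses per 2000 pbw glass melt:
  SiO2: 50.41% × 2000 = 1008 pbw
  TiO2: 14.27% × 2000 = 285.4 pbw
  B2O3: 6.575% × 2000 = 131.5 pbw
  Al2O3: 19.25% × 2000 = 385.0 pbw
  BaO: 5.752% × 2000 = 115.0 pbw
  Li2O: 3.748% × 2000 = 74.96 pbw
A balance pass over the oxides, on the weights just shown, under the basis named above (sum by sum, the targets are met within answer rounding):
  SiO2: 373.5·0.9949 + 995.5·0.6395 = 1008 pbw (target 1008 pbw)
  TiO2: 288.3·0.9900 = 285.4 pbw (target 285.4 pbw)
  B2O3: 232.5·0.5656 = 131.5 pbw (target 131.5 pbw)
  Al2O3: 176.6·0.6501 + 373.5·0.003000 + 995.5·0.2703 = 385.0 pbw (target 385.0 pbw)
  BaO: 147.4·0.7805 = 115.0 pbw (target 115.0 pbw)
  Li2O: 995.5·0.07530 = 74.96 pbw (target 74.96 pbw)
Consistency of the glass mass: batch total minus LOI = 2000 pbw (per-oxide target masses sum to 2000 pbw; against the stated basis, 2000 pbw — a pure rounding effect).
Whole-batch sum: Σ batch = 2214 pbw; loss to ignition Σ batch·LOI = 213.6 pbw; yield = glass ÷ total batch = 90.35%.

Revised batch per 2000 pbw glass melt:
  Ingredient A: 288.3 pbw
  Ingredient B: 232.5 pbw
  Material C: 147.4 pbw
  Source D: 176.6 pbw
  Ingredient G: 373.5 pbw
  Source F: 995.5 pbw
Total batch = 2214 pbw; LOI loss = 213.6 pbw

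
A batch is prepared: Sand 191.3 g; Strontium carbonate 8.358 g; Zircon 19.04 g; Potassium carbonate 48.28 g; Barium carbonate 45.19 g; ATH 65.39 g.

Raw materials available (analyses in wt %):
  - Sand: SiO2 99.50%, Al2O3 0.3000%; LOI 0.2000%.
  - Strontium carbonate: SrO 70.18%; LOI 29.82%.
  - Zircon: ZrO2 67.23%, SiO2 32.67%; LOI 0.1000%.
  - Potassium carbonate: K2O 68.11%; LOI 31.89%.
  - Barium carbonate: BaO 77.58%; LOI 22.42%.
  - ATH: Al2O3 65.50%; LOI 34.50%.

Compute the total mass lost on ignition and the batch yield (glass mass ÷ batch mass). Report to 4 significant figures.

Working values are printed, rounded to four significant figures, between the steps. The working math holds exact precision at every stage; every reported result sees exactly one rounding; all derived quantities are recomputed using the weight values per 326.6 g of glass at exact precision (net glass mass, ignition loss, the six compositions, the yield, the totals), as written in question or answer.
Loss on ignition, line by line:
  Sand: 191.3 × 0.002000 = 0.3826 g
  Strontium carbonate: 8.358 × 0.2982 = 2.492 g
  Zircon: 19.04 × 0.001000 = 0.01904 g
  Potassium carbonate: 48.28 × 0.3189 = 15.40 g
  Barium carbonate: 45.19 × 0.2242 = 10.13 g
  ATH: 65.39 × 0.3450 = 22.56 g
Total LOI = 50.98 g
Glass = batch − LOI = 377.6 − 50.98 = 326.6 g

LOI loss = 50.98 g; glass = 326.6 g; yield = 86.50%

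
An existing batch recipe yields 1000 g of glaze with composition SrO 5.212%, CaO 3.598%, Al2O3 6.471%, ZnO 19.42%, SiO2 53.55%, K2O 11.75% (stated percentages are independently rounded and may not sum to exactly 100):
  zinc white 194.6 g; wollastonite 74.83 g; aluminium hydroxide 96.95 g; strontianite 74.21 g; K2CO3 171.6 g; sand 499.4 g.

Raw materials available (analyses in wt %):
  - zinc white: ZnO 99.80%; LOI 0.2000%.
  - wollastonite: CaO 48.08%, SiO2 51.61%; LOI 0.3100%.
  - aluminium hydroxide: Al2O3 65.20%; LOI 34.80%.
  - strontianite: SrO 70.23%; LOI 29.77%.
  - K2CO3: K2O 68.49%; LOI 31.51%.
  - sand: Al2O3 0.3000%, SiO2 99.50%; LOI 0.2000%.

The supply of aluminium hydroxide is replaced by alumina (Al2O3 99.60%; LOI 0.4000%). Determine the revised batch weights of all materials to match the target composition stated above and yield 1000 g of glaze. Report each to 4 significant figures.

The whole derivation carries exact precision from start to finish. Rounding to 4 significant figures governs each working value as displayed — each reported number is rounded just once — the derived quantities (the six compositions, totals, LOI, the yield, net glass mass) are re-derived in exact precision starting from the weights on 1000 g of glass as quoted within problem or answer.
Oxide mass targets, per 1000 g glaze:
  SrO: 5.212% × 1000 = 52.12 g
  CaO: 3.598% × 1000 = 35.98 g
  Al2O3: 6.471% × 1000 = 64.71 g
  ZnO: 19.42% × 1000 = 194.2 g
  SiO2: 53.55% × 1000 = 535.5 g
  K2O: 11.75% × 1000 = 117.5 g
Checking each oxide sum from the weights as reported, per the basis as stated (summed amounts equal target values within answer rounding):
  SrO: 74.21·0.7023 = 52.12 g (target 52.12 g)
  CaO: 74.83·0.4808 = 35.98 g (target 35.98 g)
  Al2O3: 63.47·0.9960 + 499.4·0.003000 = 64.71 g (target 64.71 g)
  ZnO: 194.6·0.9980 = 194.2 g (target 194.2 g)
  SiO2: 74.83·0.5161 + 499.4·0.9950 = 535.5 g (target 535.5 g)
  K2O: 171.6·0.6849 = 117.5 g (target 117.5 g)
Glass-mass closure: Σ batch − LOI loss = 1000 g (per-oxide target masses sum to 1000 g; the stated basis being 1000 g — rounding explains the deltas).
Batch grand total — Σ batch = 1078 g; LOI loss = Σ batch·LOI = 78.04 g; yield: glass divided by total = 92.76%.

Revised batch per 1000 g glaze:
  zinc white: 194.6 g
  wollastonite: 74.83 g
  alumina: 63.47 g
  strontianite: 74.21 g
  K2CO3: 171.6 g
  sand: 499.4 g
Total batch = 1078 g; LOI loss = 78.04 g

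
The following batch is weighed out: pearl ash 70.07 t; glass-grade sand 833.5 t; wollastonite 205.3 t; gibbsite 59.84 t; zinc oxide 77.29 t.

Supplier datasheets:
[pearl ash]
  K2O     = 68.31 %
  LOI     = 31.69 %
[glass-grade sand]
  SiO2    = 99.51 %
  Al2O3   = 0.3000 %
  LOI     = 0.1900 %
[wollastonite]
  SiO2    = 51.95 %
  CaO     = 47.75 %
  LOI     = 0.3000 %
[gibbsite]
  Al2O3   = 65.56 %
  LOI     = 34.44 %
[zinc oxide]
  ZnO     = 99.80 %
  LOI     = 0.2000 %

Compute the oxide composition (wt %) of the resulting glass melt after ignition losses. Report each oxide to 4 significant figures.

The working math keeps full float precision end to end. Rounding to 4 significant figures governs every in-between result as printed; each reported value takes a single rounding; derived quantities are recomputed from the weighed amounts per 1201 t of glass in full float precision (five oxide percentages, net glass mass, yield, ignition loss, totals) as written in the question or the answer.
Per-oxide mass from batch:
  SiO2: 833.5·0.9951 + 205.3·0.5195 = 936.1 t
  ZnO: 77.29·0.9980 = 77.14 t
  K2O: 70.07·0.6831 = 47.86 t
  CaO: 205.3·0.4775 = 98.03 t
  Al2O3: 833.5·0.003000 + 59.84·0.6556 = 41.73 t
LOI: 70.07·0.3169 + 833.5·0.001900 + 205.3·0.003000 + 59.84·0.3444 + 77.29·0.002000 = 45.17 t
batch − LOI leaves glass = 1246 − 45.17 = 1201 t (= Σ oxide masses)
percent share: oxide ÷ glass, ×100

Glass mass = 1201 t (batch 1246 − LOI 45.17).
Composition: SiO2 77.95%, ZnO 6.423%, K2O 3.986%, CaO 8.164%, Al2O3 3.475%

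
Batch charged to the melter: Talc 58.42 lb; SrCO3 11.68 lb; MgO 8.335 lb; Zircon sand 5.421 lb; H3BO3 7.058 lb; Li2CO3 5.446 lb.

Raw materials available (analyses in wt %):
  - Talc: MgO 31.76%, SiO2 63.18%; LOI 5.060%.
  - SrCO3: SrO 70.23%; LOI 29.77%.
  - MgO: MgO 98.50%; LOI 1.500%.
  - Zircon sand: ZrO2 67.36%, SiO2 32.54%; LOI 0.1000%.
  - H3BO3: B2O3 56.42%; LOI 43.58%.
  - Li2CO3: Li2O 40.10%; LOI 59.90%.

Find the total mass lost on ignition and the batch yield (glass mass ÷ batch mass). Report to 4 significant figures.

The intermediate values are shown rounded to 4 significant figures in the working. Every computation holds exact precision in every operation; every reported result is rounded only once; the derived quantities (the totals, net glass mass, ignition loss, six oxide percentages, yield) are recomputed in exact precision starting from the weights for 83.46 lb of glass, as quoted within question or answer.
LOI of each material in turn:
  Talc: 58.42 × 0.05060 = 2.956 lb
  SrCO3: 11.68 × 0.2977 = 3.477 lb
  MgO: 8.335 × 0.01500 = 0.1250 lb
  Zircon sand: 5.421 × 0.001000 = 0.005421 lb
  H3BO3: 7.058 × 0.4358 = 3.076 lb
  Li2CO3: 5.446 × 0.5990 = 3.262 lb
Total LOI = 12.90 lb
Glass = batch − LOI = 96.36 − 12.90 = 83.46 lb

LOI loss = 12.90 lb; glass = 83.46 lb; yield = 86.61%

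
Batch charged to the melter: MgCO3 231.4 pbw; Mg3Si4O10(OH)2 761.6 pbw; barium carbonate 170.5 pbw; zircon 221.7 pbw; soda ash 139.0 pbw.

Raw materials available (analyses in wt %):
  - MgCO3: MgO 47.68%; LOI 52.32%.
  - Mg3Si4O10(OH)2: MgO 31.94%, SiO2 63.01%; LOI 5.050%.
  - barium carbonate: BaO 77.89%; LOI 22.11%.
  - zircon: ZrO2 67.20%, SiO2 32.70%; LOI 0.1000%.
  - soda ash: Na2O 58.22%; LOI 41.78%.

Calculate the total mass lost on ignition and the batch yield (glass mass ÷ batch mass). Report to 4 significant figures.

The intermediate values are shown (rounded to four significant figures) between the steps. The working math keeps full precision from first step to last. Each reported value is rounded only once. Derived quantities (five oxide percentages, the totals, ignition loss, glass mass, the yield) are carried in full precision using the weight values on 1269 pbw of glass, precisely as stated by problem or answer.
Ignition loss by material:
  MgCO3: 231.4 × 0.5232 = 121.1 pbw
  Mg3Si4O10(OH)2: 761.6 × 0.05050 = 38.46 pbw
  barium carbonate: 170.5 × 0.2211 = 37.70 pbw
  zircon: 221.7 × 0.001000 = 0.2217 pbw
  soda ash: 139.0 × 0.4178 = 58.07 pbw
Total LOI = 255.5 pbw
Glass = batch − LOI = 1524 − 255.5 = 1269 pbw

LOI loss = 255.5 pbw; glass = 1269 pbw; yield = 83.24%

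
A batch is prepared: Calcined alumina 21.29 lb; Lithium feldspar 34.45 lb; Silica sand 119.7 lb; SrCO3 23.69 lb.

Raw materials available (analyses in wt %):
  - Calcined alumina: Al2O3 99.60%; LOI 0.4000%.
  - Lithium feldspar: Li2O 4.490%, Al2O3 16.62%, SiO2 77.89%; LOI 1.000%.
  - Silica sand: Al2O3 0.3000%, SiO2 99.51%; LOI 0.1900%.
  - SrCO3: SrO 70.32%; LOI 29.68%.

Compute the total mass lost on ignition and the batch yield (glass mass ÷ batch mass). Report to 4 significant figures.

The intermediate values are rounded off to 4 significant figures wherever printed; each numeric step runs at full precision through the solve; exactly one rounding goes into every reported result. The derived quantities are re-derived at exact precision (four oxide percentages, glass mass, ignition loss, yield, totals) starting from the weights per 191.4 lb of glass, as given in the question or the answer.
Each material's LOI contribution:
  Calcined alumina: 21.29 × 0.004000 = 0.08516 lb
  Lithium feldspar: 34.45 × 0.01000 = 0.3445 lb
  Silica sand: 119.7 × 0.001900 = 0.2274 lb
  SrCO3: 23.69 × 0.2968 = 7.031 lb
Total LOI = 7.688 lb
Glass = batch − LOI = 199.1 − 7.688 = 191.4 lb

LOI loss = 7.688 lb; glass = 191.4 lb; yield = 96.14%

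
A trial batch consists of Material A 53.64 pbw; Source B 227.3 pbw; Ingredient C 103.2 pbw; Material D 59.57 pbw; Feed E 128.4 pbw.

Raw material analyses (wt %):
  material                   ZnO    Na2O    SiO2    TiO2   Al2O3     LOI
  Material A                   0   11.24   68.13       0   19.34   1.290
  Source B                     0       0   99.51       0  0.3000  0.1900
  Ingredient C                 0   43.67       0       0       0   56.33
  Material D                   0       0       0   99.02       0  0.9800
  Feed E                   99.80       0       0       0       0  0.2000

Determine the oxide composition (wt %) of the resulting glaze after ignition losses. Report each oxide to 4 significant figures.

Each numeric step keeps full precision through the solve — the intermediate values appear rounded off to 4 significant figures in the printout; each reported number is rounded just once — derived quantities, which include ignition loss, yield, five oxide percentages, totals, glass mass, are recomputed at full precision, as quoted within question or answer, from the weighed amounts for 512.0 pbw of glass.
Delivered oxide masses:
  ZnO: 128.4·0.9980 = 128.1 pbw
  Na2O: 53.64·0.1124 + 103.2·0.4367 = 51.10 pbw
  SiO2: 53.64·0.6813 + 227.3·0.9951 = 262.7 pbw
  TiO2: 59.57·0.9902 = 58.99 pbw
  Al2O3: 53.64·0.1934 + 227.3·0.003000 = 11.06 pbw
LOI: 53.64·0.01290 + 227.3·0.001900 + 103.2·0.5633 + 59.57·0.009800 + 128.4·0.002000 = 60.10 pbw
Glass = total batch minus LOI = 572.1 − 60.10 = 512.0 pbw (equal to the oxide-mass sum)
oxide / glass × 100 gives the wt %

Glass mass = 512.0 pbw (batch 572.1 − LOI 60.10).
Composition: ZnO 25.03%, Na2O 9.980%, SiO2 51.31%, TiO2 11.52%, Al2O3 2.159%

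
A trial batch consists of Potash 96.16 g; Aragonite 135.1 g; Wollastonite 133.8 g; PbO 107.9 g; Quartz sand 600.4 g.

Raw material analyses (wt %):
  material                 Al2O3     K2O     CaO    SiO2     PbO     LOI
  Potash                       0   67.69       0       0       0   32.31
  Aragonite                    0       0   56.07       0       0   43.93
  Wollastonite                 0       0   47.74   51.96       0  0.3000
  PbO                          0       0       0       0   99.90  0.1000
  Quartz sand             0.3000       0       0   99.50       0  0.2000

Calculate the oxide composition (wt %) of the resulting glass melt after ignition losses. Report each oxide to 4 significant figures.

Glass mass = 981.2 g (batch 1073 − LOI 92.13).
Composition: Al2O3 0.1836%, K2O 6.634%, CaO 14.23%, SiO2 67.97%, PbO 10.99%

The working math maintains exact precision from start to finish; in-progress results are printed rounded to 4 significant digits — each reported figure takes just one rounding; derived quantities (LOI, five oxide percentages, the totals, net glass mass, yield) are re-derived starting from the weights for 981.2 g of glass at full float precision as quoted within the problem or answer text.
Per-oxide mass from batch:
  Al2O3: 600.4·0.003000 = 1.801 g
  K2O: 96.16·0.6769 = 65.09 g
  CaO: 135.1·0.5607 + 133.8·0.4774 = 139.6 g
  SiO2: 133.8·0.5196 + 600.4·0.9950 = 666.9 g
  PbO: 107.9·0.9990 = 107.8 g
LOI: 96.16·0.3231 + 135.1·0.4393 + 133.8·0.003000 + 107.9·0.001000 + 600.4·0.002000 = 92.13 g
The glass mass, total less LOI, = 1073 − 92.13 = 981.2 g (= Σ oxide masses)
each oxide over glass, ×100, is wt %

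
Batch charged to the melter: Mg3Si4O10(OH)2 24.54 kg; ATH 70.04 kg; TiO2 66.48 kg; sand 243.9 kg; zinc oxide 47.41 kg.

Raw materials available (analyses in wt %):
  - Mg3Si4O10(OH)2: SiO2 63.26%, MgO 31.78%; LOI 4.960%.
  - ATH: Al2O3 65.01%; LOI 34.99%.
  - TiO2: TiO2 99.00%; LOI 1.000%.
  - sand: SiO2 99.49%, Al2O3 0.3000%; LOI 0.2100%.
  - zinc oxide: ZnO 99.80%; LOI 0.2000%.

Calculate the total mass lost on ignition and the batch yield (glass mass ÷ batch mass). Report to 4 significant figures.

LOI loss = 27.00 kg; glass = 425.4 kg; yield = 94.03%

Values along the way are shown, rounded to 4 significant digits, when written out — all arithmetic keeps full precision at each step; every reported value undergoes a single rounding. All derived quantities are recomputed at full precision (the five compositions, glass mass, ignition loss, totals, the yield) from the weighed amounts on 425.4 kg of glass, as given in the question or the answer.
Loss on ignition, line by line:
  Mg3Si4O10(OH)2: 24.54 × 0.04960 = 1.217 kg
  ATH: 70.04 × 0.3499 = 24.51 kg
  TiO2: 66.48 × 0.01000 = 0.6648 kg
  sand: 243.9 × 0.002100 = 0.5122 kg
  zinc oxide: 47.41 × 0.002000 = 0.09482 kg
Total LOI = 27.00 kg
Glass = batch − LOI = 452.4 − 27.00 = 425.4 kg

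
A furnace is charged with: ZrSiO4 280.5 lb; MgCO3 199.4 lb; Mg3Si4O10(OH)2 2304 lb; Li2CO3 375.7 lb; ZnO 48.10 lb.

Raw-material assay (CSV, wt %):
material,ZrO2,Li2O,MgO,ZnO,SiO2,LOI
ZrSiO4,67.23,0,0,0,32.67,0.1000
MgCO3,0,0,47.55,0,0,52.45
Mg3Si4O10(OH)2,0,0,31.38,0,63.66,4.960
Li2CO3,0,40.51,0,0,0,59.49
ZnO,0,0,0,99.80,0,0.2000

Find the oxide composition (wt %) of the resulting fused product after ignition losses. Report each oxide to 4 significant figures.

In-progress results are printed rounded to four significant figures alongside each step. Each numeric step holds exact precision in all steps; every reported value undergoes a single rounding — all derived quantities are re-derived using the weight values at 2765 lb of glass in full float precision (net glass mass, the yield, the five compositions, totals, LOI) as they appear in either problem or answer.
Mass of each oxide from the mix:
  ZrO2: 280.5·0.6723 = 188.6 lb
  Li2O: 375.7·0.4051 = 152.2 lb
  MgO: 199.4·0.4755 + 2304·0.3138 = 817.8 lb
  ZnO: 48.10·0.9980 = 48.00 lb
  SiO2: 280.5·0.3267 + 2304·0.6366 = 1558 lb
LOI: 280.5·0.001000 + 199.4·0.5245 + 2304·0.04960 + 375.7·0.5949 + 48.10·0.002000 = 442.7 lb
Glass = total batch minus LOI = 3208 − 442.7 = 2765 lb (consistent with Σ oxide mass)
percent by weight: oxide/glass ×100

Glass mass = 2765 lb (batch 3208 − LOI 442.7).
Composition: ZrO2 6.820%, Li2O 5.504%, MgO 29.58%, ZnO 1.736%, SiO2 56.36%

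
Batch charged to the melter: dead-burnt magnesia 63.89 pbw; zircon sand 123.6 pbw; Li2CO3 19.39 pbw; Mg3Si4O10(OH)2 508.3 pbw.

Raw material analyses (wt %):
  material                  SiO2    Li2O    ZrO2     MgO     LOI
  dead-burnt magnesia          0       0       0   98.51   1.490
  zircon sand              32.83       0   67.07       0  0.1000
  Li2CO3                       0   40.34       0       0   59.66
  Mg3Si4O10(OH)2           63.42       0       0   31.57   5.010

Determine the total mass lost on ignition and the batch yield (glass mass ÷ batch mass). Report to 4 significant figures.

Mid-chain values appear (rounded to four significant digits) across the worked steps — each numeric step carries full float precision at all times — each reported value takes exactly one rounding. The derived quantities (the yield, four oxide percentages, LOI, glass mass, totals) are rebuilt from the weighed amounts for 677.1 pbw of glass in exact precision, as set out in the problem or the answer.
Loss on ignition, line by line:
  dead-burnt magnesia: 63.89 × 0.01490 = 0.9520 pbw
  zircon sand: 123.6 × 0.001000 = 0.1236 pbw
  Li2CO3: 19.39 × 0.5966 = 11.57 pbw
  Mg3Si4O10(OH)2: 508.3 × 0.05010 = 25.47 pbw
Total LOI = 38.11 pbw
Glass = batch − LOI = 715.2 − 38.11 = 677.1 pbw

LOI loss = 38.11 pbw; glass = 677.1 pbw; yield = 94.67%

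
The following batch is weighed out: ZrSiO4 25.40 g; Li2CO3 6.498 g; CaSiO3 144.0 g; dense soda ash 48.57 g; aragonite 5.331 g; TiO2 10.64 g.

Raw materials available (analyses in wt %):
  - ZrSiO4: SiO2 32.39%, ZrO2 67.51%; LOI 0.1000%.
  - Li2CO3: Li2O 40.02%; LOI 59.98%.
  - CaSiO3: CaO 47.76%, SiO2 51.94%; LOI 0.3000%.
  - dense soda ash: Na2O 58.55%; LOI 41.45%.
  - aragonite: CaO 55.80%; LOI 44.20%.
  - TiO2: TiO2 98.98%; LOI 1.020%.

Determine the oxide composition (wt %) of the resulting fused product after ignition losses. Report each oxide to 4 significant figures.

Intermediates are shown rounded to four significant digits. All arithmetic runs at full precision from first step to last — exactly one rounding is applied to each reported result — the derived quantities are re-derived from the batch weights at 213.5 g of glass at full precision (six oxide percentages, the totals, ignition loss, the yield, net glass mass), as written in the question or the answer.
Mass of each oxide from the mix:
  CaO: 144.0·0.4776 + 5.331·0.5580 = 71.75 g
  SiO2: 25.40·0.3239 + 144.0·0.5194 = 83.02 g
  TiO2: 10.64·0.9898 = 10.53 g
  Li2O: 6.498·0.4002 = 2.600 g
  ZrO2: 25.40·0.6751 = 17.15 g
  Na2O: 48.57·0.5855 = 28.44 g
LOI: 25.40·0.001000 + 6.498·0.5998 + 144.0·0.003000 + 48.57·0.4145 + 5.331·0.4420 + 10.64·0.01020 = 26.95 g
batch − LOI leaves glass = 240.4 − 26.95 = 213.5 g (consistent with Σ oxide mass)
each oxide over glass, ×100, is wt %

Glass mass = 213.5 g (batch 240.4 − LOI 26.95).
Composition: CaO 33.61%, SiO2 38.89%, TiO2 4.933%, Li2O 1.218%, ZrO2 8.032%, Na2O 13.32%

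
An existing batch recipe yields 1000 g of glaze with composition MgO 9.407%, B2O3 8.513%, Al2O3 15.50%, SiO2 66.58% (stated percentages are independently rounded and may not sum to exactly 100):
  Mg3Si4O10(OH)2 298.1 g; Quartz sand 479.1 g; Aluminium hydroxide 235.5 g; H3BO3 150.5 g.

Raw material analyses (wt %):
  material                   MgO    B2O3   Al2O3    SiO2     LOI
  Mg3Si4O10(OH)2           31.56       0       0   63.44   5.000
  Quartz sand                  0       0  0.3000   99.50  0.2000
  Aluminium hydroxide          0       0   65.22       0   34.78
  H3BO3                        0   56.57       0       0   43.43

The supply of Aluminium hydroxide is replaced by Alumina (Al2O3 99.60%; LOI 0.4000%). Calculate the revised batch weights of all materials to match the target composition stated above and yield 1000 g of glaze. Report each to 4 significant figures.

Revised batch per 1000 g glaze:
  Mg3Si4O10(OH)2: 298.1 g
  Quartz sand: 479.1 g
  Alumina: 154.2 g
  H3BO3: 150.5 g
Total batch = 1082 g; LOI loss = 81.84 g

The intermediate values are printed, rounded to 4 significant figures, alongside each step — the whole derivation holds exact precision all the way through; every reported value is rounded only once — the derived quantities (the yield, LOI, the four compositions, the totals, glass mass) are rebuilt from the weighed amounts per 1000 g of glass in full precision, as written in the question or the answer.
Oxide mass targets, per 1000 g glaze:
  MgO: 9.407% × 1000 = 94.07 g
  B2O3: 8.513% × 1000 = 85.13 g
  Al2O3: 15.50% × 1000 = 155.0 g
  SiO2: 66.58% × 1000 = 665.8 g
Sums-versus-targets review from the weights as reported, at the basis given (oxide sums agree with the targets inside rounding margins):
  MgO: 298.1·0.3156 = 94.08 g (target 94.07 g)
  B2O3: 150.5·0.5657 = 85.14 g (target 85.13 g)
  Al2O3: 479.1·0.003000 + 154.2·0.9960 = 155.0 g (target 155.0 g)
  SiO2: 298.1·0.6344 + 479.1·0.9950 = 665.8 g (target 665.8 g)
Mass balance on the glass: whole batch net of LOI = 1000 g (per-oxide target masses sum to 1000 g; with the basis standing at 1000 g — gaps are rounding artifacts).
Adding the batch up: Σ batch = 1082 g; LOI removed, Σ of batch·LOI: 81.84 g; yield = glass ÷ total batch = 92.44%.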